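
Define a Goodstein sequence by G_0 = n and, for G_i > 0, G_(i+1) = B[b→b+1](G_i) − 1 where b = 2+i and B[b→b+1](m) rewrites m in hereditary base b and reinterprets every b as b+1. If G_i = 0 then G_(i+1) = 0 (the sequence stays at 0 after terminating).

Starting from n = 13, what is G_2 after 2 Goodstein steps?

base 2: 13 = 2^(2 + 1) + 2^2 + 1; at 3: 3^(3 + 1) + 3^3 + 1 = 109; next = 108
base 3: 108 = 3^(3 + 1) + 3^3; at 4: 4^(4 + 1) + 4^4 = 1280; next = 1279

1279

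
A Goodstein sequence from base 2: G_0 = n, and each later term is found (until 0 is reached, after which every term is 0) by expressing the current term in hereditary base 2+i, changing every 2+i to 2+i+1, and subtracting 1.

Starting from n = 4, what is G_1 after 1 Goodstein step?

26

(0) 4|_2 = 2^2 ↦ 3^3|_3 = 27 ⇒ 26
(1) 26|_3 = 2·3^2 + 2·3 + 2 ↦ 2·4^2 + 2·4 + 2|_4 = 42 ⇒ 41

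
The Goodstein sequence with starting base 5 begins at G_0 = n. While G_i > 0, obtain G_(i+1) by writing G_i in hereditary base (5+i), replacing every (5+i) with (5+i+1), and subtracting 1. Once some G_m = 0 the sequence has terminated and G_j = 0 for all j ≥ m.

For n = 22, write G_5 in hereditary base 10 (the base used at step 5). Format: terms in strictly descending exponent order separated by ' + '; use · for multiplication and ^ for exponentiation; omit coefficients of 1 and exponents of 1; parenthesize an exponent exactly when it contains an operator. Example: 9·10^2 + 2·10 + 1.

base 5: 22 = 4·5 + 2; at 6: 4·6 + 2 = 26; next = 25
base 6: 25 = 4·6 + 1; at 7: 4·7 + 1 = 29; next = 28
base 7: 28 = 4·7; at 8: 4·8 = 32; next = 31
base 8: 31 = 3·8 + 7; at 9: 3·9 + 7 = 34; next = 33
base 9: 33 = 3·9 + 6; at 10: 3·10 + 6 = 36; next = 35
base 10: 35 = 3·10 + 5; at 11: 3·11 + 5 = 38; next = 37

3·10 + 5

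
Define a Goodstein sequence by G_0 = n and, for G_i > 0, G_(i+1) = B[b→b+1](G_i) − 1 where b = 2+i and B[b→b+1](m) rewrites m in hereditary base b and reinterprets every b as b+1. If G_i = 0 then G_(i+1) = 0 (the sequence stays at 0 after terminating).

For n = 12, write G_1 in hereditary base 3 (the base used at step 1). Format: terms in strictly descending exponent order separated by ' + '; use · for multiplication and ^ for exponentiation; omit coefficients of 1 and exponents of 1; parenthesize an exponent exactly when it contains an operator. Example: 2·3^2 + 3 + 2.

3^(3 + 1) + 2·3^2 + 2·3 + 2

[0] 12 ≡ 2^(2 + 1) + 2^2 (base 2). Lift 3: 108. −1: 107.
[1] 107 ≡ 3^(3 + 1) + 2·3^2 + 2·3 + 2 (base 3). Lift 4: 1066. −1: 1065.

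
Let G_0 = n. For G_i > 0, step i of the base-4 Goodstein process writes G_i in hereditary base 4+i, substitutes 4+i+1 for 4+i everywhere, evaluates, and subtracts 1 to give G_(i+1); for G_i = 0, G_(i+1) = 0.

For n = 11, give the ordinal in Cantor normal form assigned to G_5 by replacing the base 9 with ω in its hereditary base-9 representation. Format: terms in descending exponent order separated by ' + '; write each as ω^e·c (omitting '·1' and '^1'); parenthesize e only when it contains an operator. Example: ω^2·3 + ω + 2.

[0] 11 ≡ 2·4 + 3 (base 4). Lift 5: 13. −1: 12.
[1] 12 ≡ 2·5 + 2 (base 5). Lift 6: 14. −1: 13.
[2] 13 ≡ 2·6 + 1 (base 6). Lift 7: 15. −1: 14.
[3] 14 ≡ 2·7 (base 7). Lift 8: 16. −1: 15.
[4] 15 ≡ 8 + 7 (base 8). Lift 9: 16. −1: 15.

ω + 6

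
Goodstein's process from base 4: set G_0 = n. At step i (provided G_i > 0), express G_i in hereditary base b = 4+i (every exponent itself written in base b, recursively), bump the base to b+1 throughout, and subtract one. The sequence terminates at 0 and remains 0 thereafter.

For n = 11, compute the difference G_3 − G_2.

1

11 —HB4→ 2·4 + 3 —bump→ 2·5 + 3 = 13 —(−1)→ 12
12 —HB5→ 2·5 + 2 —bump→ 2·6 + 2 = 14 —(−1)→ 13
13 —HB6→ 2·6 + 1 —bump→ 2·7 + 1 = 15 —(−1)→ 14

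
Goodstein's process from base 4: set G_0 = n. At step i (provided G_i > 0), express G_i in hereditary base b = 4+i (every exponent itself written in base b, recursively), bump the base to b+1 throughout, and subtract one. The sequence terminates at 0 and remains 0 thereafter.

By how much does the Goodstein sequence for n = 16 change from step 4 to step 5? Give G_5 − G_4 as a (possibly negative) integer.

3

i=0: 16 = 4^2 (b=4); 4→5: 5^2 = 25; 25−1 = 24
i=1: 24 = 4·5 + 4 (b=5); 5→6: 4·6 + 4 = 28; 28−1 = 27
i=2: 27 = 4·6 + 3 (b=6); 6→7: 4·7 + 3 = 31; 31−1 = 30
i=3: 30 = 4·7 + 2 (b=7); 7→8: 4·8 + 2 = 34; 34−1 = 33
i=4: 33 = 4·8 + 1 (b=8); 8→9: 4·9 + 1 = 37; 37−1 = 36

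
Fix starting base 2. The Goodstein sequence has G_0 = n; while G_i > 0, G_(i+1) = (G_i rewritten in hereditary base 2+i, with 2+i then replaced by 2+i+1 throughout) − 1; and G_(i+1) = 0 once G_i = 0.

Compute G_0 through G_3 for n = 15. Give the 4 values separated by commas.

15, 111, 1283, 18752

[0] 15 ≡ 2^(2 + 1) + 2^2 + 2 + 1 (base 2). Lift 3: 112. −1: 111.
[1] 111 ≡ 3^(3 + 1) + 3^3 + 3 (base 3). Lift 4: 1284. −1: 1283.
[2] 1283 ≡ 4^(4 + 1) + 4^4 + 3 (base 4). Lift 5: 18753. −1: 18752.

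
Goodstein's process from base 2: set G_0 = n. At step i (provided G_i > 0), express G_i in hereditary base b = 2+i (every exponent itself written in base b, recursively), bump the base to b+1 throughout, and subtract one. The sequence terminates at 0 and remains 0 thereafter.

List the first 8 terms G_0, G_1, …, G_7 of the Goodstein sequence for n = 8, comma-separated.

G_0 = 8. HB_2(8) = 2^(2 + 1). Bump = 81. G_1 = 80.
G_1 = 80. HB_3(80) = 2·3^3 + 2·3^2 + 2·3 + 2. Bump = 554. G_2 = 553.
G_2 = 553. HB_4(553) = 2·4^4 + 2·4^2 + 2·4 + 1. Bump = 6311. G_3 = 6310.
G_3 = 6310. HB_5(6310) = 2·5^5 + 2·5^2 + 2·5. Bump = 93396. G_4 = 93395.
G_4 = 93395. HB_6(93395) = 2·6^6 + 2·6^2 + 6 + 5. Bump = 1647196. G_5 = 1647195.
G_5 = 1647195. HB_7(1647195) = 2·7^7 + 2·7^2 + 7 + 4. Bump = 33554572. G_6 = 33554571.
G_6 = 33554571. HB_8(33554571) = 2·8^8 + 2·8^2 + 8 + 3. Bump = 774841152. G_7 = 774841151.

8, 80, 553, 6310, 93395, 1647195, 33554571, 774841151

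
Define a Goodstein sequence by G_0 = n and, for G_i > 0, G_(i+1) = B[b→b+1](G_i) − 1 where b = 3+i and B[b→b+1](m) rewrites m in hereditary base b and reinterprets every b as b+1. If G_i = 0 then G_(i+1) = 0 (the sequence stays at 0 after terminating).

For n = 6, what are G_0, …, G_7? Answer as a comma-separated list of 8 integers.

6, 7, 7, 7, 7, 7, 6, 5

G_0 = 6. HB_3(6) = 2·3. Bump = 8. G_1 = 7.
G_1 = 7. HB_4(7) = 4 + 3. Bump = 8. G_2 = 7.
G_2 = 7. HB_5(7) = 5 + 2. Bump = 8. G_3 = 7.
G_3 = 7. HB_6(7) = 6 + 1. Bump = 8. G_4 = 7.
G_4 = 7. HB_7(7) = 7. Bump = 8. G_5 = 7.
G_5 = 7. HB_8(7) = 7. Bump = 7. G_6 = 6.
G_6 = 6. HB_9(6) = 6. Bump = 6. G_7 = 5.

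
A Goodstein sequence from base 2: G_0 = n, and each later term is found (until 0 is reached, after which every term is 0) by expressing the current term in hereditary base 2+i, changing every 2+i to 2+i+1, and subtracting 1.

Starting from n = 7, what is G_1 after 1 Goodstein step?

30

7 —HB2→ 2^2 + 2 + 1 —bump→ 3^3 + 3 + 1 = 31 —(−1)→ 30
30 —HB3→ 3^3 + 3 —bump→ 4^4 + 4 = 260 —(−1)→ 259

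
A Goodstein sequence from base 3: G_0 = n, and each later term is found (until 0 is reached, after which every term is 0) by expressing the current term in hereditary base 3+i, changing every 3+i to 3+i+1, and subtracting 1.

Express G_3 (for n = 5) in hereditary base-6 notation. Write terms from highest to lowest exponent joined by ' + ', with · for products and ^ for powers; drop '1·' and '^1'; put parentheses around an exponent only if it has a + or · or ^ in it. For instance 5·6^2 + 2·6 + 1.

5

step 0: 5 = 3 + 2; sub 4 for 3: 4 + 2; = 6; G_1 = 6−1 = 5
step 1: 5 = 4 + 1; sub 5 for 4: 5 + 1; = 6; G_2 = 6−1 = 5
step 2: 5 = 5; sub 6 for 5: 6; = 6; G_3 = 6−1 = 5
step 3: 5 = 5; sub 7 for 6: 5; = 5; G_4 = 5−1 = 4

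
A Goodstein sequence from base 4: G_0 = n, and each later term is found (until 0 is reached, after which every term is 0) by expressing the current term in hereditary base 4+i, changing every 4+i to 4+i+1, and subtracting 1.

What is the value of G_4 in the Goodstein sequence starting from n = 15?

23

[0] 15 ≡ 3·4 + 3 (base 4). Lift 5: 18. −1: 17.
[1] 17 ≡ 3·5 + 2 (base 5). Lift 6: 20. −1: 19.
[2] 19 ≡ 3·6 + 1 (base 6). Lift 7: 22. −1: 21.
[3] 21 ≡ 3·7 (base 7). Lift 8: 24. −1: 23.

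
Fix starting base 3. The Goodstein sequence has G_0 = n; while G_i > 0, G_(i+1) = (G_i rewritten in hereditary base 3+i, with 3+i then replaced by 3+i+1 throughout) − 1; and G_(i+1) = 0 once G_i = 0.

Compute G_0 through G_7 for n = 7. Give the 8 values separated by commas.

7, 8, 9, 9, 9, 9, 9, 9

7 —HB3→ 2·3 + 1 —bump→ 2·4 + 1 = 9 —(−1)→ 8
8 —HB4→ 2·4 —bump→ 2·5 = 10 —(−1)→ 9
9 —HB5→ 5 + 4 —bump→ 6 + 4 = 10 —(−1)→ 9
9 —HB6→ 6 + 3 —bump→ 7 + 3 = 10 —(−1)→ 9
9 —HB7→ 7 + 2 —bump→ 8 + 2 = 10 —(−1)→ 9
9 —HB8→ 8 + 1 —bump→ 9 + 1 = 10 —(−1)→ 9
9 —HB9→ 9 —bump→ 10 = 10 —(−1)→ 9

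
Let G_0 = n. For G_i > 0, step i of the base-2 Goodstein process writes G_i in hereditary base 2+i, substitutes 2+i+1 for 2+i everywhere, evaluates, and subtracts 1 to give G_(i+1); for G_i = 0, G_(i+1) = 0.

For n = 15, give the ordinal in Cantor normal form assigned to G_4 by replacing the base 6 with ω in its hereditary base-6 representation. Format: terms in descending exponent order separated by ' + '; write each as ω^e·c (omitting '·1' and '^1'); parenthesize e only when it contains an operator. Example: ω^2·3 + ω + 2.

ω^(ω + 1) + ω^ω + 1

[0] 15 ≡ 2^(2 + 1) + 2^2 + 2 + 1 (base 2). Lift 3: 112. −1: 111.
[1] 111 ≡ 3^(3 + 1) + 3^3 + 3 (base 3). Lift 4: 1284. −1: 1283.
[2] 1283 ≡ 4^(4 + 1) + 4^4 + 3 (base 4). Lift 5: 18753. −1: 18752.
[3] 18752 ≡ 5^(5 + 1) + 5^5 + 2 (base 5). Lift 6: 326594. −1: 326593.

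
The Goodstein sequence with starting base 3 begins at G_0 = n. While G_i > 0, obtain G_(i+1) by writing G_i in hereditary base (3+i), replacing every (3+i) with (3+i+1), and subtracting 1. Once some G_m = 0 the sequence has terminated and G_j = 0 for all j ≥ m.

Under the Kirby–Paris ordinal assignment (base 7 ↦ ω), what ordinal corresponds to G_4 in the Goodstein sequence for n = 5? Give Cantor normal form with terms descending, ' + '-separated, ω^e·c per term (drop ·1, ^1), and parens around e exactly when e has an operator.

4

(0) 5|_3 = 3 + 2 ↦ 4 + 2|_4 = 6 ⇒ 5
(1) 5|_4 = 4 + 1 ↦ 5 + 1|_5 = 6 ⇒ 5
(2) 5|_5 = 5 ↦ 6|_6 = 6 ⇒ 5
(3) 5|_6 = 5 ↦ 5|_7 = 5 ⇒ 4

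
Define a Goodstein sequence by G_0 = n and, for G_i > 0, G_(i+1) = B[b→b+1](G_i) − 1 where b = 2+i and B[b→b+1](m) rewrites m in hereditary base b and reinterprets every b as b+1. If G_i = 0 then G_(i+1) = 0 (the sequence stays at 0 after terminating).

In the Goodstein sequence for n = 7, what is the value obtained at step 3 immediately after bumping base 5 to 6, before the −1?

G_0 = 7. HB_2(7) = 2^2 + 2 + 1. Bump = 31. G_1 = 30.
G_1 = 30. HB_3(30) = 3^3 + 3. Bump = 260. G_2 = 259.
G_2 = 259. HB_4(259) = 4^4 + 3. Bump = 3128. G_3 = 3127.
G_3 = 3127. HB_5(3127) = 5^5 + 2. Bump = 46658. G_4 = 46657.

46658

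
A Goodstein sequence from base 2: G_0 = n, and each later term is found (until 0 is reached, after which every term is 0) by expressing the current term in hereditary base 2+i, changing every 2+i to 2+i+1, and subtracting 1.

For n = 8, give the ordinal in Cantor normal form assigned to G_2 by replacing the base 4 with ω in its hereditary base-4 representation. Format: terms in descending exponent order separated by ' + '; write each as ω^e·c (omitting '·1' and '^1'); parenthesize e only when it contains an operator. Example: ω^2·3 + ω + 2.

ω^ω·2 + ω^2·2 + ω·2 + 1

base 2: 8 = 2^(2 + 1); at 3: 3^(3 + 1) = 81; next = 80
base 3: 80 = 2·3^3 + 2·3^2 + 2·3 + 2; at 4: 2·4^4 + 2·4^2 + 2·4 + 2 = 554; next = 553
base 4: 553 = 2·4^4 + 2·4^2 + 2·4 + 1; at 5: 2·5^5 + 2·5^2 + 2·5 + 1 = 6311; next = 6310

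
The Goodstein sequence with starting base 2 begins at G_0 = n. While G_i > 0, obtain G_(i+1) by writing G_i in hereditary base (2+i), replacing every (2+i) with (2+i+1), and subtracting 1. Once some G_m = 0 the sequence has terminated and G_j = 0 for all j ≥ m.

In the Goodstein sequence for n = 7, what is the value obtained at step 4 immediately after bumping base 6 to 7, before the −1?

823544

7 —HB2→ 2^2 + 2 + 1 —bump→ 3^3 + 3 + 1 = 31 —(−1)→ 30
30 —HB3→ 3^3 + 3 —bump→ 4^4 + 4 = 260 —(−1)→ 259
259 —HB4→ 4^4 + 3 —bump→ 5^5 + 3 = 3128 —(−1)→ 3127
3127 —HB5→ 5^5 + 2 —bump→ 6^6 + 2 = 46658 —(−1)→ 46657
46657 —HB6→ 6^6 + 1 —bump→ 7^7 + 1 = 823544 —(−1)→ 823543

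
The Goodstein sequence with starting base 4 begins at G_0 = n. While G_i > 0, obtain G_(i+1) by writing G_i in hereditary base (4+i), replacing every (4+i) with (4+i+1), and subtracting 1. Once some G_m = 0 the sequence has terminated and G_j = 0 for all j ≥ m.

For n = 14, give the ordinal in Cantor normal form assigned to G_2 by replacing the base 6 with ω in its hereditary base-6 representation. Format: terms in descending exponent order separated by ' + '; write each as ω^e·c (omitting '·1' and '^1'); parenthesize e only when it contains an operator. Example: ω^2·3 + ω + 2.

G_0=14  [base 4] 3·4 + 2  →[4↦5]→  3·5 + 2 = 17  −1 ⇒ G_1=16
G_1=16  [base 5] 3·5 + 1  →[5↦6]→  3·6 + 1 = 19  −1 ⇒ G_2=18

ω·3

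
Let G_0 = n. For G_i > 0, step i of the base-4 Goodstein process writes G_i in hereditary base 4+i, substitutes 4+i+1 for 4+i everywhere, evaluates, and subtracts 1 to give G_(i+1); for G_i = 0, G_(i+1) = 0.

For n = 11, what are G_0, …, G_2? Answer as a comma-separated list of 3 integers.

G_0 = 11. HB_4(11) = 2·4 + 3. Bump = 13. G_1 = 12.
G_1 = 12. HB_5(12) = 2·5 + 2. Bump = 14. G_2 = 13.

11, 12, 13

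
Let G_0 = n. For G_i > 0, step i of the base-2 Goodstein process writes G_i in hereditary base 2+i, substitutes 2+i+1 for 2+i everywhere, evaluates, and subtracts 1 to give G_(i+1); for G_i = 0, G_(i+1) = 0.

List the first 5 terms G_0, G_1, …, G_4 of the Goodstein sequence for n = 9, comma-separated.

9 —HB2→ 2^(2 + 1) + 1 —bump→ 3^(3 + 1) + 1 = 82 —(−1)→ 81
81 —HB3→ 3^(3 + 1) —bump→ 4^(4 + 1) = 1024 —(−1)→ 1023
1023 —HB4→ 3·4^4 + 3·4^3 + 3·4^2 + 3·4 + 3 —bump→ 3·5^5 + 3·5^3 + 3·5^2 + 3·5 + 3 = 9843 —(−1)→ 9842
9842 —HB5→ 3·5^5 + 3·5^3 + 3·5^2 + 3·5 + 2 —bump→ 3·6^6 + 3·6^3 + 3·6^2 + 3·6 + 2 = 140744 —(−1)→ 140743

9, 81, 1023, 9842, 140743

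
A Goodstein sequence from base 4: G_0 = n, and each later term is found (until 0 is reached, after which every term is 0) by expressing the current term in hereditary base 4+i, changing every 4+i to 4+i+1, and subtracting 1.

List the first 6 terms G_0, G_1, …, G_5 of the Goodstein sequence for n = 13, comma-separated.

step 0: 13 = 3·4 + 1; sub 5 for 4: 3·5 + 1; = 16; G_1 = 16−1 = 15
step 1: 15 = 3·5; sub 6 for 5: 3·6; = 18; G_2 = 18−1 = 17
step 2: 17 = 2·6 + 5; sub 7 for 6: 2·7 + 5; = 19; G_3 = 19−1 = 18
step 3: 18 = 2·7 + 4; sub 8 for 7: 2·8 + 4; = 20; G_4 = 20−1 = 19
step 4: 19 = 2·8 + 3; sub 9 for 8: 2·9 + 3; = 21; G_5 = 21−1 = 20

13, 15, 17, 18, 19, 20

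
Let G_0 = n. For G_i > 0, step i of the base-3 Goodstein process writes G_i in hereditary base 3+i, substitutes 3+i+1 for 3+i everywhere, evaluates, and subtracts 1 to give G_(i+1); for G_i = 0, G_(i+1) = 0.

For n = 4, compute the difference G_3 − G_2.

-1

G_0 = 4. HB_3(4) = 3 + 1. Bump = 5. G_1 = 4.
G_1 = 4. HB_4(4) = 4. Bump = 5. G_2 = 4.
G_2 = 4. HB_5(4) = 4. Bump = 4. G_3 = 3.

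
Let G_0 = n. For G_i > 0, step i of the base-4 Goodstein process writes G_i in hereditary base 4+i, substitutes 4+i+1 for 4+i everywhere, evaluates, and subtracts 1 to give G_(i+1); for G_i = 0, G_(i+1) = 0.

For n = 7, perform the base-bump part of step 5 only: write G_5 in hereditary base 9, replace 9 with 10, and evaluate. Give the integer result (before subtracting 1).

step 0: 7 = 4 + 3; sub 5 for 4: 5 + 3; = 8; G_1 = 8−1 = 7
step 1: 7 = 5 + 2; sub 6 for 5: 6 + 2; = 8; G_2 = 8−1 = 7
step 2: 7 = 6 + 1; sub 7 for 6: 7 + 1; = 8; G_3 = 8−1 = 7
step 3: 7 = 7; sub 8 for 7: 8; = 8; G_4 = 8−1 = 7
step 4: 7 = 7; sub 9 for 8: 7; = 7; G_5 = 7−1 = 6
step 5: 6 = 6; sub 10 for 9: 6; = 6; G_6 = 6−1 = 5

6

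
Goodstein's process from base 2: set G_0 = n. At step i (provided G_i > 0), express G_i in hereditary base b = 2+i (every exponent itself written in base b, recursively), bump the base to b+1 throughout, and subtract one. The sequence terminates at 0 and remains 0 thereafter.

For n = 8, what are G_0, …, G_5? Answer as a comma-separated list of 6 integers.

8, 80, 553, 6310, 93395, 1647195

G_0=8  [base 2] 2^(2 + 1)  →[2↦3]→  3^(3 + 1) = 81  −1 ⇒ G_1=80
G_1=80  [base 3] 2·3^3 + 2·3^2 + 2·3 + 2  →[3↦4]→  2·4^4 + 2·4^2 + 2·4 + 2 = 554  −1 ⇒ G_2=553
G_2=553  [base 4] 2·4^4 + 2·4^2 + 2·4 + 1  →[4↦5]→  2·5^5 + 2·5^2 + 2·5 + 1 = 6311  −1 ⇒ G_3=6310
G_3=6310  [base 5] 2·5^5 + 2·5^2 + 2·5  →[5↦6]→  2·6^6 + 2·6^2 + 2·6 = 93396  −1 ⇒ G_4=93395
G_4=93395  [base 6] 2·6^6 + 2·6^2 + 6 + 5  →[6↦7]→  2·7^7 + 2·7^2 + 7 + 5 = 1647196  −1 ⇒ G_5=1647195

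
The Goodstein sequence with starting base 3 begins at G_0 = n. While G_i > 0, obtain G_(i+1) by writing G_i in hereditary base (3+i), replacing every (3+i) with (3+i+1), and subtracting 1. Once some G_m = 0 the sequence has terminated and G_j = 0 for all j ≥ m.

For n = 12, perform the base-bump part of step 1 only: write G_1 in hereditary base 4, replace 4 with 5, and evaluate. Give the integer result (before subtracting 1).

28

G_0=12  [base 3] 3^2 + 3  →[3↦4]→  4^2 + 4 = 20  −1 ⇒ G_1=19
G_1=19  [base 4] 4^2 + 3  →[4↦5]→  5^2 + 3 = 28  −1 ⇒ G_2=27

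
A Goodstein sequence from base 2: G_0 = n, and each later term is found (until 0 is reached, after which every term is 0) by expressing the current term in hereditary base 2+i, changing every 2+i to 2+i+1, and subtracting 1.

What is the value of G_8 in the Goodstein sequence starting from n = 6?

555551

i=0: 6 = 2^2 + 2 (b=2); 2→3: 3^3 + 3 = 30; 30−1 = 29
i=1: 29 = 3^3 + 2 (b=3); 3→4: 4^4 + 2 = 258; 258−1 = 257
i=2: 257 = 4^4 + 1 (b=4); 4→5: 5^5 + 1 = 3126; 3126−1 = 3125
i=3: 3125 = 5^5 (b=5); 5→6: 6^6 = 46656; 46656−1 = 46655
i=4: 46655 = 5·6^5 + 5·6^4 + 5·6^3 + 5·6^2 + 5·6 + 5 (b=6); 6→7: 5·7^5 + 5·7^4 + 5·7^3 + 5·7^2 + 5·7 + 5 = 98040; 98040−1 = 98039
i=5: 98039 = 5·7^5 + 5·7^4 + 5·7^3 + 5·7^2 + 5·7 + 4 (b=7); 7→8: 5·8^5 + 5·8^4 + 5·8^3 + 5·8^2 + 5·8 + 4 = 187244; 187244−1 = 187243
i=6: 187243 = 5·8^5 + 5·8^4 + 5·8^3 + 5·8^2 + 5·8 + 3 (b=8); 8→9: 5·9^5 + 5·9^4 + 5·9^3 + 5·9^2 + 5·9 + 3 = 332148; 332148−1 = 332147
i=7: 332147 = 5·9^5 + 5·9^4 + 5·9^3 + 5·9^2 + 5·9 + 2 (b=9); 9→10: 5·10^5 + 5·10^4 + 5·10^3 + 5·10^2 + 5·10 + 2 = 555552; 555552−1 = 555551
i=8: 555551 = 5·10^5 + 5·10^4 + 5·10^3 + 5·10^2 + 5·10 + 1 (b=10); 10→11: 5·11^5 + 5·11^4 + 5·11^3 + 5·11^2 + 5·11 + 1 = 885776; 885776−1 = 885775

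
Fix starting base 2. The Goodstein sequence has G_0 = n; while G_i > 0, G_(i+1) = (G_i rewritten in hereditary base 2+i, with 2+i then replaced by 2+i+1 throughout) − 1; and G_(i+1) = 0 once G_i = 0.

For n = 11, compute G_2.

1027

step 0: 11 = 2^(2 + 1) + 2 + 1; sub 3 for 2: 3^(3 + 1) + 3 + 1; = 85; G_1 = 85−1 = 84
step 1: 84 = 3^(3 + 1) + 3; sub 4 for 3: 4^(4 + 1) + 4; = 1028; G_2 = 1028−1 = 1027
step 2: 1027 = 4^(4 + 1) + 3; sub 5 for 4: 5^(5 + 1) + 3; = 15628; G_3 = 15628−1 = 15627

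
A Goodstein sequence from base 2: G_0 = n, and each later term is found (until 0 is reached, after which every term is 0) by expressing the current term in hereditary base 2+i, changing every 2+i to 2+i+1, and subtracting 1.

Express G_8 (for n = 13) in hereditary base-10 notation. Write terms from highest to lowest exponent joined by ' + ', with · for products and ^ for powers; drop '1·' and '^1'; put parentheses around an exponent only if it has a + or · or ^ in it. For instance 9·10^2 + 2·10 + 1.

(0) 13|_2 = 2^(2 + 1) + 2^2 + 1 ↦ 3^(3 + 1) + 3^3 + 1|_3 = 109 ⇒ 108
(1) 108|_3 = 3^(3 + 1) + 3^3 ↦ 4^(4 + 1) + 4^4|_4 = 1280 ⇒ 1279
(2) 1279|_4 = 4^(4 + 1) + 3·4^3 + 3·4^2 + 3·4 + 3 ↦ 5^(5 + 1) + 3·5^3 + 3·5^2 + 3·5 + 3|_5 = 16093 ⇒ 16092
(3) 16092|_5 = 5^(5 + 1) + 3·5^3 + 3·5^2 + 3·5 + 2 ↦ 6^(6 + 1) + 3·6^3 + 3·6^2 + 3·6 + 2|_6 = 280712 ⇒ 280711
(4) 280711|_6 = 6^(6 + 1) + 3·6^3 + 3·6^2 + 3·6 + 1 ↦ 7^(7 + 1) + 3·7^3 + 3·7^2 + 3·7 + 1|_7 = 5765999 ⇒ 5765998
(5) 5765998|_7 = 7^(7 + 1) + 3·7^3 + 3·7^2 + 3·7 ↦ 8^(8 + 1) + 3·8^3 + 3·8^2 + 3·8|_8 = 134219480 ⇒ 134219479
(6) 134219479|_8 = 8^(8 + 1) + 3·8^3 + 3·8^2 + 2·8 + 7 ↦ 9^(9 + 1) + 3·9^3 + 3·9^2 + 2·9 + 7|_9 = 3486786856 ⇒ 3486786855
(7) 3486786855|_9 = 9^(9 + 1) + 3·9^3 + 3·9^2 + 2·9 + 6 ↦ 10^(10 + 1) + 3·10^3 + 3·10^2 + 2·10 + 6|_10 = 100000003326 ⇒ 100000003325

10^(10 + 1) + 3·10^3 + 3·10^2 + 2·10 + 5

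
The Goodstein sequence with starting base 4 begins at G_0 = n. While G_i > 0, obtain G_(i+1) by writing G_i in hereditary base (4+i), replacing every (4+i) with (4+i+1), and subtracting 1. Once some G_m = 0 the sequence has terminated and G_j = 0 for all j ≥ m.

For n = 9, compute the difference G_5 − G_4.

0

G_0=9  [base 4] 2·4 + 1  →[4↦5]→  2·5 + 1 = 11  −1 ⇒ G_1=10
G_1=10  [base 5] 2·5  →[5↦6]→  2·6 = 12  −1 ⇒ G_2=11
G_2=11  [base 6] 6 + 5  →[6↦7]→  7 + 5 = 12  −1 ⇒ G_3=11
G_3=11  [base 7] 7 + 4  →[7↦8]→  8 + 4 = 12  −1 ⇒ G_4=11
G_4=11  [base 8] 8 + 3  →[8↦9]→  9 + 3 = 12  −1 ⇒ G_5=11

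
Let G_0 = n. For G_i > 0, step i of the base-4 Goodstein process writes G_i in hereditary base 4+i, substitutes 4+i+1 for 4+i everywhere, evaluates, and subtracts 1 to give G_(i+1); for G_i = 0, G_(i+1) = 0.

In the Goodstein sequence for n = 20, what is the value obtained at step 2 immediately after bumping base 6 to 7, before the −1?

52

i=0: 20 = 4^2 + 4 (b=4); 4→5: 5^2 + 5 = 30; 30−1 = 29
i=1: 29 = 5^2 + 4 (b=5); 5→6: 6^2 + 4 = 40; 40−1 = 39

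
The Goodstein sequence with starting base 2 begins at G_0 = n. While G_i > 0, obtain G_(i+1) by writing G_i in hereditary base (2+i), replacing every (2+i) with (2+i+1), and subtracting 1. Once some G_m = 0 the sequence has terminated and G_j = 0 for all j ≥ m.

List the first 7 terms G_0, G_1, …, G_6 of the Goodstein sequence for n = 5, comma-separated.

[0] 5 ≡ 2^2 + 1 (base 2). Lift 3: 28. −1: 27.
[1] 27 ≡ 3^3 (base 3). Lift 4: 256. −1: 255.
[2] 255 ≡ 3·4^3 + 3·4^2 + 3·4 + 3 (base 4). Lift 5: 468. −1: 467.
[3] 467 ≡ 3·5^3 + 3·5^2 + 3·5 + 2 (base 5). Lift 6: 776. −1: 775.
[4] 775 ≡ 3·6^3 + 3·6^2 + 3·6 + 1 (base 6). Lift 7: 1198. −1: 1197.
[5] 1197 ≡ 3·7^3 + 3·7^2 + 3·7 (base 7). Lift 8: 1752. −1: 1751.

5, 27, 255, 467, 775, 1197, 1751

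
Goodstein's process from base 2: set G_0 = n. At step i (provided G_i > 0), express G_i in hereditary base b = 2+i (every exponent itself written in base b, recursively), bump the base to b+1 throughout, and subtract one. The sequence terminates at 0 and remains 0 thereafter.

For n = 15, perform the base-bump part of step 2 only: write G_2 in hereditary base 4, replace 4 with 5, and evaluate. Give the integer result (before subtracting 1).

G_0=15  [base 2] 2^(2 + 1) + 2^2 + 2 + 1  →[2↦3]→  3^(3 + 1) + 3^3 + 3 + 1 = 112  −1 ⇒ G_1=111
G_1=111  [base 3] 3^(3 + 1) + 3^3 + 3  →[3↦4]→  4^(4 + 1) + 4^4 + 4 = 1284  −1 ⇒ G_2=1283
G_2=1283  [base 4] 4^(4 + 1) + 4^4 + 3  →[4↦5]→  5^(5 + 1) + 5^5 + 3 = 18753  −1 ⇒ G_3=18752

18753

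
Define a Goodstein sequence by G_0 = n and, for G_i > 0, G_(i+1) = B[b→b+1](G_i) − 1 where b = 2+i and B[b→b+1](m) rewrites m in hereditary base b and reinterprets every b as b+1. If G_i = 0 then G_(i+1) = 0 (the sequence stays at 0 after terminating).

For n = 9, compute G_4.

140743

[0] 9 ≡ 2^(2 + 1) + 1 (base 2). Lift 3: 82. −1: 81.
[1] 81 ≡ 3^(3 + 1) (base 3). Lift 4: 1024. −1: 1023.
[2] 1023 ≡ 3·4^4 + 3·4^3 + 3·4^2 + 3·4 + 3 (base 4). Lift 5: 9843. −1: 9842.
[3] 9842 ≡ 3·5^5 + 3·5^3 + 3·5^2 + 3·5 + 2 (base 5). Lift 6: 140744. −1: 140743.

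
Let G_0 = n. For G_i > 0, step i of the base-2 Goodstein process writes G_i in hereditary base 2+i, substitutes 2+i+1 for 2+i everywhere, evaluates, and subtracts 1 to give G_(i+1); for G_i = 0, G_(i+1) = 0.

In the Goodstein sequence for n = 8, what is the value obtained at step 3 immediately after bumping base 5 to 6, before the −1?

G_0 = 8. HB_2(8) = 2^(2 + 1). Bump = 81. G_1 = 80.
G_1 = 80. HB_3(80) = 2·3^3 + 2·3^2 + 2·3 + 2. Bump = 554. G_2 = 553.
G_2 = 553. HB_4(553) = 2·4^4 + 2·4^2 + 2·4 + 1. Bump = 6311. G_3 = 6310.

93396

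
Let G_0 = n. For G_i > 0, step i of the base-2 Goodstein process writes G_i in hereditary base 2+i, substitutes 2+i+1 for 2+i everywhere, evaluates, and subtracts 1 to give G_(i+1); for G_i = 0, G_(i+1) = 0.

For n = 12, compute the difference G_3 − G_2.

(0) 12|_2 = 2^(2 + 1) + 2^2 ↦ 3^(3 + 1) + 3^3|_3 = 108 ⇒ 107
(1) 107|_3 = 3^(3 + 1) + 2·3^2 + 2·3 + 2 ↦ 4^(4 + 1) + 2·4^2 + 2·4 + 2|_4 = 1066 ⇒ 1065
(2) 1065|_4 = 4^(4 + 1) + 2·4^2 + 2·4 + 1 ↦ 5^(5 + 1) + 2·5^2 + 2·5 + 1|_5 = 15686 ⇒ 15685

14620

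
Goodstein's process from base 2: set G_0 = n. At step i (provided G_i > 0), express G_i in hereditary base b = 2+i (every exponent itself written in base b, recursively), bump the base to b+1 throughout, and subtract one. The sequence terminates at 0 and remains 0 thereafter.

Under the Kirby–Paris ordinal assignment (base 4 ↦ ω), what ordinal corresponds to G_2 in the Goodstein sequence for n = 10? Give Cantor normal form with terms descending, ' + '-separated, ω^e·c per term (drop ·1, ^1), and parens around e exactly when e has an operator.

ω^(ω + 1) + 1

G_0 = 10. HB_2(10) = 2^(2 + 1) + 2. Bump = 84. G_1 = 83.
G_1 = 83. HB_3(83) = 3^(3 + 1) + 2. Bump = 1026. G_2 = 1025.
G_2 = 1025. HB_4(1025) = 4^(4 + 1) + 1. Bump = 15626. G_3 = 15625.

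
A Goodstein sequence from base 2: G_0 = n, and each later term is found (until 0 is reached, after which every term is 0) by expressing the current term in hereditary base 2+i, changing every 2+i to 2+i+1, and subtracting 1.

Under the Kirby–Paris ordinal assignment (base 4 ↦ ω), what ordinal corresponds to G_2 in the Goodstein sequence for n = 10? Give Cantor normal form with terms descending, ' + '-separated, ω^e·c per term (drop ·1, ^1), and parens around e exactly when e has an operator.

(0) 10|_2 = 2^(2 + 1) + 2 ↦ 3^(3 + 1) + 3|_3 = 84 ⇒ 83
(1) 83|_3 = 3^(3 + 1) + 2 ↦ 4^(4 + 1) + 2|_4 = 1026 ⇒ 1025
(2) 1025|_4 = 4^(4 + 1) + 1 ↦ 5^(5 + 1) + 1|_5 = 15626 ⇒ 15625

ω^(ω + 1) + 1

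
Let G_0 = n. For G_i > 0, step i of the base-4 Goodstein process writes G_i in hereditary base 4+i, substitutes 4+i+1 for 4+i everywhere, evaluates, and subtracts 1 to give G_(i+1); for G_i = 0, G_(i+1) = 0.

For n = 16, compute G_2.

27

G_0=16  [base 4] 4^2  →[4↦5]→  5^2 = 25  −1 ⇒ G_1=24
G_1=24  [base 5] 4·5 + 4  →[5↦6]→  4·6 + 4 = 28  −1 ⇒ G_2=27
G_2=27  [base 6] 4·6 + 3  →[6↦7]→  4·7 + 3 = 31  −1 ⇒ G_3=30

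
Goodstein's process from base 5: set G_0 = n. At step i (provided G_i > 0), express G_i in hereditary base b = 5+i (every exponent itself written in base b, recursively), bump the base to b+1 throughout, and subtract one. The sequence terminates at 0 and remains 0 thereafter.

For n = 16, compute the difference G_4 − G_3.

1

16 —HB5→ 3·5 + 1 —bump→ 3·6 + 1 = 19 —(−1)→ 18
18 —HB6→ 3·6 —bump→ 3·7 = 21 —(−1)→ 20
20 —HB7→ 2·7 + 6 —bump→ 2·8 + 6 = 22 —(−1)→ 21
21 —HB8→ 2·8 + 5 —bump→ 2·9 + 5 = 23 —(−1)→ 22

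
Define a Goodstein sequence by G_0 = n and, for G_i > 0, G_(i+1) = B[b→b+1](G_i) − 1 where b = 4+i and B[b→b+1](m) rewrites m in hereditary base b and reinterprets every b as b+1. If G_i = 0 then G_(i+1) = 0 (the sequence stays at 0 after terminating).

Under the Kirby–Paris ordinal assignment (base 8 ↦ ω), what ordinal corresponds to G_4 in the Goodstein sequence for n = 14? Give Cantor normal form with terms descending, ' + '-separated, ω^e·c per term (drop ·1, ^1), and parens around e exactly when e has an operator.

base 4: 14 = 3·4 + 2; at 5: 3·5 + 2 = 17; next = 16
base 5: 16 = 3·5 + 1; at 6: 3·6 + 1 = 19; next = 18
base 6: 18 = 3·6; at 7: 3·7 = 21; next = 20
base 7: 20 = 2·7 + 6; at 8: 2·8 + 6 = 22; next = 21

ω·2 + 5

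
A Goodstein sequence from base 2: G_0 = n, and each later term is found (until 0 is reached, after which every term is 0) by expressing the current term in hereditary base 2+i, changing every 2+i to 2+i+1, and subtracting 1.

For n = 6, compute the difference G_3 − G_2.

2868

base 2: 6 = 2^2 + 2; at 3: 3^3 + 3 = 30; next = 29
base 3: 29 = 3^3 + 2; at 4: 4^4 + 2 = 258; next = 257
base 4: 257 = 4^4 + 1; at 5: 5^5 + 1 = 3126; next = 3125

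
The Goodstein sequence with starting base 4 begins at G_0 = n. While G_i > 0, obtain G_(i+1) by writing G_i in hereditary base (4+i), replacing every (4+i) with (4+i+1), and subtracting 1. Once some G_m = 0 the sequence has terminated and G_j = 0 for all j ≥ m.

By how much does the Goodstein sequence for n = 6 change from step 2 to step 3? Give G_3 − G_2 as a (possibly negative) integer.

0

G_0 = 6. HB_4(6) = 4 + 2. Bump = 7. G_1 = 6.
G_1 = 6. HB_5(6) = 5 + 1. Bump = 7. G_2 = 6.
G_2 = 6. HB_6(6) = 6. Bump = 7. G_3 = 6.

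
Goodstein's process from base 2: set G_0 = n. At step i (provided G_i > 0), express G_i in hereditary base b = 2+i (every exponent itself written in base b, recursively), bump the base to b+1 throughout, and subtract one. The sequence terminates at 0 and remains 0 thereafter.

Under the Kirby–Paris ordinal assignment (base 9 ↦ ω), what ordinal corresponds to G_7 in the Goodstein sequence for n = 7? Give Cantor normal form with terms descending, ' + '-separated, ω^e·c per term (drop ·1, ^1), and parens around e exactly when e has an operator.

base 2: 7 = 2^2 + 2 + 1; at 3: 3^3 + 3 + 1 = 31; next = 30
base 3: 30 = 3^3 + 3; at 4: 4^4 + 4 = 260; next = 259
base 4: 259 = 4^4 + 3; at 5: 5^5 + 3 = 3128; next = 3127
base 5: 3127 = 5^5 + 2; at 6: 6^6 + 2 = 46658; next = 46657
base 6: 46657 = 6^6 + 1; at 7: 7^7 + 1 = 823544; next = 823543
base 7: 823543 = 7^7; at 8: 8^8 = 16777216; next = 16777215
base 8: 16777215 = 7·8^7 + 7·8^6 + 7·8^5 + 7·8^4 + 7·8^3 + 7·8^2 + 7·8 + 7; at 9: 7·9^7 + 7·9^6 + 7·9^5 + 7·9^4 + 7·9^3 + 7·9^2 + 7·9 + 7 = 37665880; next = 37665879

ω^7·7 + ω^6·7 + ω^5·7 + ω^4·7 + ω^3·7 + ω^2·7 + ω·7 + 6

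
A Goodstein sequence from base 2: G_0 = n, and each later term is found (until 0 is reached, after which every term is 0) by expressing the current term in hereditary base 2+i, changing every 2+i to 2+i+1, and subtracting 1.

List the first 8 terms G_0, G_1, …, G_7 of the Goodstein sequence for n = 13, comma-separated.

step 0: 13 = 2^(2 + 1) + 2^2 + 1; sub 3 for 2: 3^(3 + 1) + 3^3 + 1; = 109; G_1 = 109−1 = 108
step 1: 108 = 3^(3 + 1) + 3^3; sub 4 for 3: 4^(4 + 1) + 4^4; = 1280; G_2 = 1280−1 = 1279
step 2: 1279 = 4^(4 + 1) + 3·4^3 + 3·4^2 + 3·4 + 3; sub 5 for 4: 5^(5 + 1) + 3·5^3 + 3·5^2 + 3·5 + 3; = 16093; G_3 = 16093−1 = 16092
step 3: 16092 = 5^(5 + 1) + 3·5^3 + 3·5^2 + 3·5 + 2; sub 6 for 5: 6^(6 + 1) + 3·6^3 + 3·6^2 + 3·6 + 2; = 280712; G_4 = 280712−1 = 280711
step 4: 280711 = 6^(6 + 1) + 3·6^3 + 3·6^2 + 3·6 + 1; sub 7 for 6: 7^(7 + 1) + 3·7^3 + 3·7^2 + 3·7 + 1; = 5765999; G_5 = 5765999−1 = 5765998
step 5: 5765998 = 7^(7 + 1) + 3·7^3 + 3·7^2 + 3·7; sub 8 for 7: 8^(8 + 1) + 3·8^3 + 3·8^2 + 3·8; = 134219480; G_6 = 134219480−1 = 134219479
step 6: 134219479 = 8^(8 + 1) + 3·8^3 + 3·8^2 + 2·8 + 7; sub 9 for 8: 9^(9 + 1) + 3·9^3 + 3·9^2 + 2·9 + 7; = 3486786856; G_7 = 3486786856−1 = 3486786855

13, 108, 1279, 16092, 280711, 5765998, 134219479, 3486786855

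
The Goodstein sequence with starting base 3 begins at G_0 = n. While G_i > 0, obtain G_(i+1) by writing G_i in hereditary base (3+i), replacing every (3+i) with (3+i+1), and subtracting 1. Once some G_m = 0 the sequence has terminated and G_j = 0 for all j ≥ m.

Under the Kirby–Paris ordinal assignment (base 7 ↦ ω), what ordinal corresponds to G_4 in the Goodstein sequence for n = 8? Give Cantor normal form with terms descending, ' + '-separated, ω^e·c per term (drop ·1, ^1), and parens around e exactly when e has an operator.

(0) 8|_3 = 2·3 + 2 ↦ 2·4 + 2|_4 = 10 ⇒ 9
(1) 9|_4 = 2·4 + 1 ↦ 2·5 + 1|_5 = 11 ⇒ 10
(2) 10|_5 = 2·5 ↦ 2·6|_6 = 12 ⇒ 11
(3) 11|_6 = 6 + 5 ↦ 7 + 5|_7 = 12 ⇒ 11

ω + 4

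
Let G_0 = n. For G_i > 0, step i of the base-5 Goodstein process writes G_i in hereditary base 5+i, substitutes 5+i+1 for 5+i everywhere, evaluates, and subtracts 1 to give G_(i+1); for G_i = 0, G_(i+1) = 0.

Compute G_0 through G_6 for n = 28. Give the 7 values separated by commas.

28, 38, 50, 64, 80, 87, 94

[0] 28 ≡ 5^2 + 3 (base 5). Lift 6: 39. −1: 38.
[1] 38 ≡ 6^2 + 2 (base 6). Lift 7: 51. −1: 50.
[2] 50 ≡ 7^2 + 1 (base 7). Lift 8: 65. −1: 64.
[3] 64 ≡ 8^2 (base 8). Lift 9: 81. −1: 80.
[4] 80 ≡ 8·9 + 8 (base 9). Lift 10: 88. −1: 87.
[5] 87 ≡ 8·10 + 7 (base 10). Lift 11: 95. −1: 94.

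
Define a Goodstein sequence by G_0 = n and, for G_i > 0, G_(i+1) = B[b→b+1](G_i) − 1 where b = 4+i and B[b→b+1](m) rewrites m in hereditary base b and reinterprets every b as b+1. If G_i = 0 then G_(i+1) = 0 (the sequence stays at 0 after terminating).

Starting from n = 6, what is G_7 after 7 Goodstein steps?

2

[0] 6 ≡ 4 + 2 (base 4). Lift 5: 7. −1: 6.
[1] 6 ≡ 5 + 1 (base 5). Lift 6: 7. −1: 6.
[2] 6 ≡ 6 (base 6). Lift 7: 7. −1: 6.
[3] 6 ≡ 6 (base 7). Lift 8: 6. −1: 5.
[4] 5 ≡ 5 (base 8). Lift 9: 5. −1: 4.
[5] 4 ≡ 4 (base 9). Lift 10: 4. −1: 3.
[6] 3 ≡ 3 (base 10). Lift 11: 3. −1: 2.
[7] 2 ≡ 2 (base 11). Lift 12: 2. −1: 1.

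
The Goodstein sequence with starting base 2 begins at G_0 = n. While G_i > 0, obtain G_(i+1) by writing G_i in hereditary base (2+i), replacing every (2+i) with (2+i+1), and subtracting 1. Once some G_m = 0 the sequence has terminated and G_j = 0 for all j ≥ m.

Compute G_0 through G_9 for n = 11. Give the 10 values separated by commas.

G_0=11  [base 2] 2^(2 + 1) + 2 + 1  →[2↦3]→  3^(3 + 1) + 3 + 1 = 85  −1 ⇒ G_1=84
G_1=84  [base 3] 3^(3 + 1) + 3  →[3↦4]→  4^(4 + 1) + 4 = 1028  −1 ⇒ G_2=1027
G_2=1027  [base 4] 4^(4 + 1) + 3  →[4↦5]→  5^(5 + 1) + 3 = 15628  −1 ⇒ G_3=15627
G_3=15627  [base 5] 5^(5 + 1) + 2  →[5↦6]→  6^(6 + 1) + 2 = 279938  −1 ⇒ G_4=279937
G_4=279937  [base 6] 6^(6 + 1) + 1  →[6↦7]→  7^(7 + 1) + 1 = 5764802  −1 ⇒ G_5=5764801
G_5=5764801  [base 7] 7^(7 + 1)  →[7↦8]→  8^(8 + 1) = 134217728  −1 ⇒ G_6=134217727
G_6=134217727  [base 8] 7·8^8 + 7·8^7 + 7·8^6 + 7·8^5 + 7·8^4 + 7·8^3 + 7·8^2 + 7·8 + 7  →[8↦9]→  7·9^9 + 7·9^7 + 7·9^6 + 7·9^5 + 7·9^4 + 7·9^3 + 7·9^2 + 7·9 + 7 = 2749609303  −1 ⇒ G_7=2749609302
G_7=2749609302  [base 9] 7·9^9 + 7·9^7 + 7·9^6 + 7·9^5 + 7·9^4 + 7·9^3 + 7·9^2 + 7·9 + 6  →[9↦10]→  7·10^10 + 7·10^7 + 7·10^6 + 7·10^5 + 7·10^4 + 7·10^3 + 7·10^2 + 7·10 + 6 = 70077777776  −1 ⇒ G_8=70077777775
G_8=70077777775  [base 10] 7·10^10 + 7·10^7 + 7·10^6 + 7·10^5 + 7·10^4 + 7·10^3 + 7·10^2 + 7·10 + 5  →[10↦11]→  7·11^11 + 7·11^7 + 7·11^6 + 7·11^5 + 7·11^4 + 7·11^3 + 7·11^2 + 7·11 + 5 = 1997331745491  −1 ⇒ G_9=1997331745490

11, 84, 1027, 15627, 279937, 5764801, 134217727, 2749609302, 70077777775, 1997331745490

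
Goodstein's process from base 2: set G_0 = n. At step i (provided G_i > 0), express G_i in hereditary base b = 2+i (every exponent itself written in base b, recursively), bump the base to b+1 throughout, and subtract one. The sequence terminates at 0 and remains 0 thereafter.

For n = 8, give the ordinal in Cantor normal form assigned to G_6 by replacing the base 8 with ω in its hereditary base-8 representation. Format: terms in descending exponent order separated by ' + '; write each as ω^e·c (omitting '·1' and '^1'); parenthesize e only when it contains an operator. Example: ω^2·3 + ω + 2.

ω^ω·2 + ω^2·2 + ω + 3

G_0=8  [base 2] 2^(2 + 1)  →[2↦3]→  3^(3 + 1) = 81  −1 ⇒ G_1=80
G_1=80  [base 3] 2·3^3 + 2·3^2 + 2·3 + 2  →[3↦4]→  2·4^4 + 2·4^2 + 2·4 + 2 = 554  −1 ⇒ G_2=553
G_2=553  [base 4] 2·4^4 + 2·4^2 + 2·4 + 1  →[4↦5]→  2·5^5 + 2·5^2 + 2·5 + 1 = 6311  −1 ⇒ G_3=6310
G_3=6310  [base 5] 2·5^5 + 2·5^2 + 2·5  →[5↦6]→  2·6^6 + 2·6^2 + 2·6 = 93396  −1 ⇒ G_4=93395
G_4=93395  [base 6] 2·6^6 + 2·6^2 + 6 + 5  →[6↦7]→  2·7^7 + 2·7^2 + 7 + 5 = 1647196  −1 ⇒ G_5=1647195
G_5=1647195  [base 7] 2·7^7 + 2·7^2 + 7 + 4  →[7↦8]→  2·8^8 + 2·8^2 + 8 + 4 = 33554572  −1 ⇒ G_6=33554571
G_6=33554571  [base 8] 2·8^8 + 2·8^2 + 8 + 3  →[8↦9]→  2·9^9 + 2·9^2 + 9 + 3 = 774841152  −1 ⇒ G_7=774841151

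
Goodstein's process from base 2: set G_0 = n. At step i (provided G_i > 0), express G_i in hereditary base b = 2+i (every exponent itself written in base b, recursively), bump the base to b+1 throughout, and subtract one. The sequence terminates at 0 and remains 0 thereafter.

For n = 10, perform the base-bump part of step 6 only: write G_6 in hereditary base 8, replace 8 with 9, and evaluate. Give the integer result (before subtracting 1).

G_0=10  [base 2] 2^(2 + 1) + 2  →[2↦3]→  3^(3 + 1) + 3 = 84  −1 ⇒ G_1=83
G_1=83  [base 3] 3^(3 + 1) + 2  →[3↦4]→  4^(4 + 1) + 2 = 1026  −1 ⇒ G_2=1025
G_2=1025  [base 4] 4^(4 + 1) + 1  →[4↦5]→  5^(5 + 1) + 1 = 15626  −1 ⇒ G_3=15625
G_3=15625  [base 5] 5^(5 + 1)  →[5↦6]→  6^(6 + 1) = 279936  −1 ⇒ G_4=279935
G_4=279935  [base 6] 5·6^6 + 5·6^5 + 5·6^4 + 5·6^3 + 5·6^2 + 5·6 + 5  →[6↦7]→  5·7^7 + 5·7^5 + 5·7^4 + 5·7^3 + 5·7^2 + 5·7 + 5 = 4215755  −1 ⇒ G_5=4215754
G_5=4215754  [base 7] 5·7^7 + 5·7^5 + 5·7^4 + 5·7^3 + 5·7^2 + 5·7 + 4  →[7↦8]→  5·8^8 + 5·8^5 + 5·8^4 + 5·8^3 + 5·8^2 + 5·8 + 4 = 84073324  −1 ⇒ G_6=84073323
G_6=84073323  [base 8] 5·8^8 + 5·8^5 + 5·8^4 + 5·8^3 + 5·8^2 + 5·8 + 3  →[8↦9]→  5·9^9 + 5·9^5 + 5·9^4 + 5·9^3 + 5·9^2 + 5·9 + 3 = 1937434593  −1 ⇒ G_7=1937434592

1937434593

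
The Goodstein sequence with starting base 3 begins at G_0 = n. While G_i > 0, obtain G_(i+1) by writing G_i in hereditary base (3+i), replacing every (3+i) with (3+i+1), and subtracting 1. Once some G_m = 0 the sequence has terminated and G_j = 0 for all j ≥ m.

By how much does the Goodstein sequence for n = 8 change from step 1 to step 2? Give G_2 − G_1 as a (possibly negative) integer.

1

G_0=8  [base 3] 2·3 + 2  →[3↦4]→  2·4 + 2 = 10  −1 ⇒ G_1=9
G_1=9  [base 4] 2·4 + 1  →[4↦5]→  2·5 + 1 = 11  −1 ⇒ G_2=10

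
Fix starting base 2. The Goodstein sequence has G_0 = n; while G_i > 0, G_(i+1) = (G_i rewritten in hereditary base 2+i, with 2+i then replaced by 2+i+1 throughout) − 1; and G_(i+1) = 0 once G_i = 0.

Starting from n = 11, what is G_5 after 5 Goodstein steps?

5764801

G_0=11  [base 2] 2^(2 + 1) + 2 + 1  →[2↦3]→  3^(3 + 1) + 3 + 1 = 85  −1 ⇒ G_1=84
G_1=84  [base 3] 3^(3 + 1) + 3  →[3↦4]→  4^(4 + 1) + 4 = 1028  −1 ⇒ G_2=1027
G_2=1027  [base 4] 4^(4 + 1) + 3  →[4↦5]→  5^(5 + 1) + 3 = 15628  −1 ⇒ G_3=15627
G_3=15627  [base 5] 5^(5 + 1) + 2  →[5↦6]→  6^(6 + 1) + 2 = 279938  −1 ⇒ G_4=279937
G_4=279937  [base 6] 6^(6 + 1) + 1  →[6↦7]→  7^(7 + 1) + 1 = 5764802  −1 ⇒ G_5=5764801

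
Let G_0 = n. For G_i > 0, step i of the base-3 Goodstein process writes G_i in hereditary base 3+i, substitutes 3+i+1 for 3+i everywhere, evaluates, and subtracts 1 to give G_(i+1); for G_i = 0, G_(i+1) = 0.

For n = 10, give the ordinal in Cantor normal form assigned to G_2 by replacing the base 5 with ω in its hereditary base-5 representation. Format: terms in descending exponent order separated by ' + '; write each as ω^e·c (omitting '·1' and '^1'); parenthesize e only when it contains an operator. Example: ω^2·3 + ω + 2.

ω·4 + 4

10 —HB3→ 3^2 + 1 —bump→ 4^2 + 1 = 17 —(−1)→ 16
16 —HB4→ 4^2 —bump→ 5^2 = 25 —(−1)→ 24
24 —HB5→ 4·5 + 4 —bump→ 4·6 + 4 = 28 —(−1)→ 27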